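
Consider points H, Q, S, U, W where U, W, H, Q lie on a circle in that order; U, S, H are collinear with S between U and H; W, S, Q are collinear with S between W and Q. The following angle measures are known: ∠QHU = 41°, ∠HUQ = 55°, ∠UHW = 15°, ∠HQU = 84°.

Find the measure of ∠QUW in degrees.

1. ∠QWU = 41°  [same arc UQ]
2. ∠UQW = 15°  [same arc UW]
3. ∠QUW = 124°  [△UWQ]

∠QUW = 124°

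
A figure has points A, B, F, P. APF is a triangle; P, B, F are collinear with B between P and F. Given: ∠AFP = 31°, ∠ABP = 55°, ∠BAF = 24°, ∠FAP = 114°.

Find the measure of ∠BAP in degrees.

∠BAP = 90°

1. ∠APF = 35°  [△APF]
2. ∠APB = 35°  [B on ray PF]
3. ∠BAP = 90°  [△APB]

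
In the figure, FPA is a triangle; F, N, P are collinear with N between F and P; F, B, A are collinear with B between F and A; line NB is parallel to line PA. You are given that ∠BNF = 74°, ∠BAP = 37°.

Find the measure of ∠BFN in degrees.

1. ∠APF = 74°  [NB∥PA, corresponding at N]
2. ∠FAP = 37°  [B on ray AF]
3. ∠AFP = 69°  [△FPA]
4. ∠BFN = 69°  [N on FP, B on FA]

∠BFN = 69°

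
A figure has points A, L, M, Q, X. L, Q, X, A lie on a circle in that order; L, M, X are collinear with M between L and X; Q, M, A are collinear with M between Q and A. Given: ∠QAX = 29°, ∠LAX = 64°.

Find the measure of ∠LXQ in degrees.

∠LXQ = 35°

1. ∠QLX = 29°  [same arc QX]
2. ∠LQX = 116°  [cyclic LQXA, opposite ∠Q+∠A]
3. ∠LXQ = 35°  [△LQX]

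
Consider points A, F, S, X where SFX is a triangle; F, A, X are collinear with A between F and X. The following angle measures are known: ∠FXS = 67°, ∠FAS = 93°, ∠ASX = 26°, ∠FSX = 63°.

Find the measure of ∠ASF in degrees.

1. ∠SFX = 50°  [△SFX]
2. ∠AFS = 50°  [A on ray FX]
3. ∠ASF = 37°  [△SFA]

∠ASF = 37°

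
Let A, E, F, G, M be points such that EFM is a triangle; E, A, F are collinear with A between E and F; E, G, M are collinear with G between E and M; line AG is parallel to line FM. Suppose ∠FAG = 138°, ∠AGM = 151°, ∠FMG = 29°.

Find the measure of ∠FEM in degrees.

1. ∠EAG = 42°  [linear pair at A on EF]
2. ∠EMF = 29°  [G on ray ME]
3. ∠EFM = 42°  [AG∥FM, corresponding at A]
4. ∠FEM = 109°  [△EFM]

∠FEM = 109°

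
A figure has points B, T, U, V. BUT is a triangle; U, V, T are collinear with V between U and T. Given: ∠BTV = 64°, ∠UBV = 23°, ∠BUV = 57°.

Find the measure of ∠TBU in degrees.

∠TBU = 59°

1. ∠BTU = 64°  [V on ray TU]
2. ∠BUT = 57°  [V on ray UT]
3. ∠TBU = 59°  [△BUT]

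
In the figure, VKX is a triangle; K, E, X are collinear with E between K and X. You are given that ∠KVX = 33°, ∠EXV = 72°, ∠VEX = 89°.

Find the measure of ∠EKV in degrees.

∠EKV = 75°

1. ∠KXV = 72°  [E on ray XK]
2. ∠VKX = 75°  [△VKX]
3. ∠EKV = 75°  [E on ray KX]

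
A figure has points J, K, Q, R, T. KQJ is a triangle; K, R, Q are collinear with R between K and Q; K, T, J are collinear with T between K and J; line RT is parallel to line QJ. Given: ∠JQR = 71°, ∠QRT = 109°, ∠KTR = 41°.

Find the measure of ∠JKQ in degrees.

∠JKQ = 68°

1. ∠JQK = 71°  [R on ray QK]
2. ∠KJQ = 41°  [RT∥QJ, corresponding at T]
3. ∠JKQ = 68°  [△KQJ]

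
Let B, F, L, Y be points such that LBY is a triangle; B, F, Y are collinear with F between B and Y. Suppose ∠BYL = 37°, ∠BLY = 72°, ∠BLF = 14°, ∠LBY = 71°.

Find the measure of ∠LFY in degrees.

∠LFY = 85°

1. ∠FBL = 71°  [F on ray BY]
2. ∠BFL = 95°  [△LBF]
3. ∠LFY = 85°  [linear pair at F on BY]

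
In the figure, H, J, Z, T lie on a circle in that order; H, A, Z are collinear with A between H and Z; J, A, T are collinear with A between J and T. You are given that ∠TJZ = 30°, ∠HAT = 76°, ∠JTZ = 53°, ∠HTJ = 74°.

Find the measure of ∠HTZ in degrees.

1. ∠THZ = 30°  [same arc ZT]
2. ∠TAZ = 104°  [linear pair at A on HZ]
3. ∠HZT = 23°  [△ZAT]
4. ∠HTZ = 127°  [△HZT]

∠HTZ = 127°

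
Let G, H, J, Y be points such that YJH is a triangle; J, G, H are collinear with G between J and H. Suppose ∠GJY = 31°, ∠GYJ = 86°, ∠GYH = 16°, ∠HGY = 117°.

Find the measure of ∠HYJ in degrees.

∠HYJ = 102°

1. ∠HJY = 31°  [G on ray JH]
2. ∠GHY = 47°  [△YGH]
3. ∠JHY = 47°  [G on ray HJ]
4. ∠HYJ = 102°  [△YJH]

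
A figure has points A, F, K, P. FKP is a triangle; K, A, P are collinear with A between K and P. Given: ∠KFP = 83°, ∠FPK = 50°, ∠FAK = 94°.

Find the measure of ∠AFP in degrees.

∠AFP = 44°

1. ∠APF = 50°  [A on ray PK]
2. ∠FAP = 86°  [linear pair at A on KP]
3. ∠AFP = 44°  [△FAP]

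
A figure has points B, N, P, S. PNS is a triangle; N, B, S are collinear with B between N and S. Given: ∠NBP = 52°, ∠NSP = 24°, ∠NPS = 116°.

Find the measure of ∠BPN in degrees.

1. ∠PNS = 40°  [△PNS]
2. ∠BNP = 40°  [B on ray NS]
3. ∠BPN = 88°  [△PNB]

∠BPN = 88°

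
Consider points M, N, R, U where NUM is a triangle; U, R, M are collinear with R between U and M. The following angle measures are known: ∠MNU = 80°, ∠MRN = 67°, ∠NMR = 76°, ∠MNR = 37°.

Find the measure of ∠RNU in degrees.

∠RNU = 43°

1. ∠NRU = 113°  [linear pair at R on UM]
2. ∠NMU = 76°  [R on ray MU]
3. ∠MUN = 24°  [△NUM]
4. ∠NUR = 24°  [R on ray UM]
5. ∠RNU = 43°  [△NUR]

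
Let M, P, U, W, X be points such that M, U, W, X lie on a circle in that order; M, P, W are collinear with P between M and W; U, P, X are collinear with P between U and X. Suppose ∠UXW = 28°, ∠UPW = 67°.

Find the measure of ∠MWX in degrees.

∠MWX = 39°

1. ∠UMW = 28°  [same arc UW]
2. ∠MPU = 113°  [linear pair at P on MW]
3. ∠MUX = 39°  [△MPU]
4. ∠MWX = 39°  [same arc MX]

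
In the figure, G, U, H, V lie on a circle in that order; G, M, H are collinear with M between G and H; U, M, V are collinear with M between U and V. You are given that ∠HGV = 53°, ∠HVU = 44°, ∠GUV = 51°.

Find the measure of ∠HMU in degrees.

∠HMU = 95°

1. ∠HGU = 44°  [same arc UH]
2. ∠GMU = 85°  [△GMU]
3. ∠HMU = 95°  [linear pair at M on GH]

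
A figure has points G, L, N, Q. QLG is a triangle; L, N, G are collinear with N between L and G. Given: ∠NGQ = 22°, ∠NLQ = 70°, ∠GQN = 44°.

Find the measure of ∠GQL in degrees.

∠GQL = 88°

1. ∠LGQ = 22°  [N on ray GL]
2. ∠GLQ = 70°  [N on ray LG]
3. ∠GQL = 88°  [△QLG]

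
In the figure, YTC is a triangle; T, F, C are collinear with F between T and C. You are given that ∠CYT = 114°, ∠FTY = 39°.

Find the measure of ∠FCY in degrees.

1. ∠CTY = 39°  [F on ray TC]
2. ∠TCY = 27°  [△YTC]
3. ∠FCY = 27°  [F on ray CT]

∠FCY = 27°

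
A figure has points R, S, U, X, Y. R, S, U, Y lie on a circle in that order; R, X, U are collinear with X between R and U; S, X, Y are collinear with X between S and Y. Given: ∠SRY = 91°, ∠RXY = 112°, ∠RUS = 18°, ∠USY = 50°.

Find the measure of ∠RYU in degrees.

∠RYU = 59°

1. ∠SUY = 89°  [cyclic RSUY, opposite ∠R+∠U]
2. ∠UXY = 68°  [linear pair at X on RU]
3. ∠URY = 50°  [same arc UY]
4. ∠SYU = 41°  [△SUY]
5. ∠RUY = 71°  [△UXY]
6. ∠RYU = 59°  [△RUY]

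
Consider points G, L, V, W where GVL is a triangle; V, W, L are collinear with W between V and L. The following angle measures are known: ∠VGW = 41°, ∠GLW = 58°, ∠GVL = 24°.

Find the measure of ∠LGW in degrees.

∠LGW = 57°

1. ∠GVW = 24°  [W on ray VL]
2. ∠GWV = 115°  [△GVW]
3. ∠GWL = 65°  [linear pair at W on VL]
4. ∠LGW = 57°  [△GWL]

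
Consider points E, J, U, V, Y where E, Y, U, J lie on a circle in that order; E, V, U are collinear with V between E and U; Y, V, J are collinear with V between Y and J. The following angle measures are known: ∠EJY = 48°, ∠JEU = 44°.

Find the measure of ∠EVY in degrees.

1. ∠EUY = 48°  [same arc EY]
2. ∠JYU = 44°  [same arc UJ]
3. ∠UVY = 88°  [△YVU]
4. ∠EVY = 92°  [linear pair at V on EU]

∠EVY = 92°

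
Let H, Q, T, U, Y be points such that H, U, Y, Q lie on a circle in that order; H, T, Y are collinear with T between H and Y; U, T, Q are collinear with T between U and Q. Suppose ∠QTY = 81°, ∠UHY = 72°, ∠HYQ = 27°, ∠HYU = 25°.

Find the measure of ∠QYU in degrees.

1. ∠HTU = 81°  [vertical angles at T]
2. ∠HUQ = 27°  [△HTU]
3. ∠HQU = 25°  [same arc HU]
4. ∠QHU = 128°  [△HUQ]
5. ∠QYU = 52°  [cyclic HUYQ, opposite ∠H+∠Y]

∠QYU = 52°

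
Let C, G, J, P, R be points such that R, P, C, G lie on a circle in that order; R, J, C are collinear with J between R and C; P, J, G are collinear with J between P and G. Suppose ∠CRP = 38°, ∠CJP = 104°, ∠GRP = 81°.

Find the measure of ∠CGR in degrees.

∠CGR = 71°

1. ∠CGP = 38°  [same arc PC]
2. ∠GJR = 104°  [vertical angles at J]
3. ∠GCP = 99°  [cyclic RPCG, opposite ∠R+∠C]
4. ∠CPG = 43°  [△PCG]
5. ∠CJG = 76°  [linear pair at J on RC]
6. ∠CRG = 43°  [same arc CG]
7. ∠GCR = 66°  [△CJG]
8. ∠CGR = 71°  [△RCG]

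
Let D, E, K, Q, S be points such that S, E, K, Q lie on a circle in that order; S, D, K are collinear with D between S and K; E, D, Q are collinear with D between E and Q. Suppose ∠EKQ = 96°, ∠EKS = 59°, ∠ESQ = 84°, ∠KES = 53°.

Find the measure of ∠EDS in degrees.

∠EDS = 75°

1. ∠EQS = 59°  [same arc SE]
2. ∠ESK = 68°  [△SEK]
3. ∠QES = 37°  [△SEQ]
4. ∠EDS = 75°  [△SDE]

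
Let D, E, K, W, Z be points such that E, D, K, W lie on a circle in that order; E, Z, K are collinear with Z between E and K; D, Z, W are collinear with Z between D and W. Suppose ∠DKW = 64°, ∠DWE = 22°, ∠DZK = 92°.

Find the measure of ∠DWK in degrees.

∠DWK = 50°

1. ∠DKE = 22°  [same arc ED]
2. ∠KDW = 66°  [△DZK]
3. ∠DWK = 50°  [△DKW]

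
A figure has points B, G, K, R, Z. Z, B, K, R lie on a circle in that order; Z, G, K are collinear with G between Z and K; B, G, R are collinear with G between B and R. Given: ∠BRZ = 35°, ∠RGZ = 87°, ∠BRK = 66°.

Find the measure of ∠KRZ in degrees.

1. ∠KZR = 58°  [△ZGR]
2. ∠KGR = 93°  [linear pair at G on ZK]
3. ∠RKZ = 21°  [△KGR]
4. ∠KRZ = 101°  [△ZKR]

∠KRZ = 101°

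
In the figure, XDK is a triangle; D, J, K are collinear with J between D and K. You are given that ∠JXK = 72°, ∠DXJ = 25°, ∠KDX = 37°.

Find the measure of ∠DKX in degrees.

1. ∠JDX = 37°  [J on ray DK]
2. ∠DJX = 118°  [△XDJ]
3. ∠KJX = 62°  [linear pair at J on DK]
4. ∠JKX = 46°  [△XJK]
5. ∠DKX = 46°  [J on ray KD]

∠DKX = 46°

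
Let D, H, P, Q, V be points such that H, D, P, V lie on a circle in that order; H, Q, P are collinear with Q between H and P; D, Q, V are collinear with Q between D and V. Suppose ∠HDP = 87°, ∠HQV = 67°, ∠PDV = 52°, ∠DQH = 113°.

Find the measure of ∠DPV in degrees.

∠DPV = 96°

1. ∠HVP = 93°  [cyclic HDPV, opposite ∠D+∠V]
2. ∠PQV = 113°  [linear pair at Q on HP]
3. ∠PHV = 52°  [same arc PV]
4. ∠HPV = 35°  [△HPV]
5. ∠DVP = 32°  [△PQV]
6. ∠DPV = 96°  [△DPV]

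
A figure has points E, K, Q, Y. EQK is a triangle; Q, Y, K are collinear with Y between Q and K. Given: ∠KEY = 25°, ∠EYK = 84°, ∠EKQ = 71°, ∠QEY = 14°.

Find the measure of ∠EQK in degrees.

∠EQK = 70°

1. ∠EYQ = 96°  [linear pair at Y on QK]
2. ∠EQY = 70°  [△EQY]
3. ∠EQK = 70°  [Y on ray QK]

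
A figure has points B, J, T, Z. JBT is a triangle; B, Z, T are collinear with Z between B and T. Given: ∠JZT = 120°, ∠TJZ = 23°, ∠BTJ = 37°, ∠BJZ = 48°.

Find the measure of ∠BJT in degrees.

1. ∠BZJ = 60°  [linear pair at Z on BT]
2. ∠JBZ = 72°  [△JBZ]
3. ∠JBT = 72°  [Z on ray BT]
4. ∠BJT = 71°  [△JBT]

∠BJT = 71°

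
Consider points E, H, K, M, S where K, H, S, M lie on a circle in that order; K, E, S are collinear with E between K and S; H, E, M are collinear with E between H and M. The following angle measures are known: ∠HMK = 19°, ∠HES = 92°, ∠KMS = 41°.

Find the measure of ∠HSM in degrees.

1. ∠HSK = 19°  [same arc KH]
2. ∠MHS = 69°  [△HES]
3. ∠KHS = 139°  [cyclic KHSM, opposite ∠H+∠M]
4. ∠HKS = 22°  [△KHS]
5. ∠HMS = 22°  [same arc HS]
6. ∠HSM = 89°  [△HSM]

∠HSM = 89°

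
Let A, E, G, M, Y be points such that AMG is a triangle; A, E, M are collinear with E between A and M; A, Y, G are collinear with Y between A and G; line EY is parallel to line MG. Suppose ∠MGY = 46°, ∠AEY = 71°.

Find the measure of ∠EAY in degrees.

1. ∠AGM = 46°  [Y on ray GA]
2. ∠AMG = 71°  [EY∥MG, corresponding at E]
3. ∠GAM = 63°  [△AMG]
4. ∠EAY = 63°  [E on AM, Y on AG]

∠EAY = 63°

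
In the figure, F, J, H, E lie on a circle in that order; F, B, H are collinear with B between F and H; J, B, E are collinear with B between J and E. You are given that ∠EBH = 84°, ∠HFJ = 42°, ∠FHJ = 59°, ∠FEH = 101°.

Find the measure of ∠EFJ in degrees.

1. ∠FBJ = 84°  [vertical angles at B]
2. ∠EJF = 54°  [△FBJ]
3. ∠FEJ = 59°  [same arc FJ]
4. ∠EFJ = 67°  [△FJE]

∠EFJ = 67°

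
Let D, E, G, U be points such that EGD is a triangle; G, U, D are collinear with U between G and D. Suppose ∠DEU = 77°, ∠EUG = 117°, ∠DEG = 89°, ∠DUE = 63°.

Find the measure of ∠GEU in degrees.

∠GEU = 12°

1. ∠EDU = 40°  [△EUD]
2. ∠EDG = 40°  [U on ray DG]
3. ∠DGE = 51°  [△EGD]
4. ∠EGU = 51°  [U on ray GD]
5. ∠GEU = 12°  [△EGU]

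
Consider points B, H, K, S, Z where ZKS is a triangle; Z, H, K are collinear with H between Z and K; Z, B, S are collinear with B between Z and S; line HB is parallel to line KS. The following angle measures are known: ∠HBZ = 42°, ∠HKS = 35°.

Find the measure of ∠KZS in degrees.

∠KZS = 103°

1. ∠KSZ = 42°  [HB∥KS, corresponding at B]
2. ∠SKZ = 35°  [H on ray KZ]
3. ∠KZS = 103°  [△ZKS]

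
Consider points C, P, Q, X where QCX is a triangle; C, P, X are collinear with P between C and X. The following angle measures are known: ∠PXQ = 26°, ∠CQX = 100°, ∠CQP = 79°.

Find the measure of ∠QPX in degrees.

∠QPX = 133°

1. ∠CXQ = 26°  [P on ray XC]
2. ∠QCX = 54°  [△QCX]
3. ∠PCQ = 54°  [P on ray CX]
4. ∠CPQ = 47°  [△QCP]
5. ∠QPX = 133°  [linear pair at P on CX]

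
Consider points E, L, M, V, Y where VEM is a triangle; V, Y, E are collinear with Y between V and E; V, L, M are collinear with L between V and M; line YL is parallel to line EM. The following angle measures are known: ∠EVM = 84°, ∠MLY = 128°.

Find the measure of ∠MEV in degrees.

∠MEV = 44°

1. ∠LVY = 84°  [Y on VE, L on VM]
2. ∠VLY = 52°  [linear pair at L on VM]
3. ∠LYV = 44°  [△VYL]
4. ∠MEV = 44°  [YL∥EM, corresponding at Y]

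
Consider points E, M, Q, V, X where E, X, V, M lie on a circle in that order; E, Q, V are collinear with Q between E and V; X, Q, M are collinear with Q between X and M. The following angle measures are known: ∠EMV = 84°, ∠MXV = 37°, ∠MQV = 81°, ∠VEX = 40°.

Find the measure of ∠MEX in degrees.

1. ∠MEV = 37°  [same arc VM]
2. ∠EQX = 81°  [vertical angles at Q]
3. ∠EQM = 99°  [linear pair at Q on EV]
4. ∠EXM = 59°  [△EQX]
5. ∠EMX = 44°  [△EQM]
6. ∠MEX = 77°  [△EXM]

∠MEX = 77°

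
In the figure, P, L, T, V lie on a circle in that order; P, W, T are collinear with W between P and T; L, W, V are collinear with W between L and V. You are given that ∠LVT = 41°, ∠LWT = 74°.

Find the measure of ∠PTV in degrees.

1. ∠LPT = 41°  [same arc LT]
2. ∠LWP = 106°  [linear pair at W on PT]
3. ∠PLV = 33°  [△PWL]
4. ∠PTV = 33°  [same arc PV]

∠PTV = 33°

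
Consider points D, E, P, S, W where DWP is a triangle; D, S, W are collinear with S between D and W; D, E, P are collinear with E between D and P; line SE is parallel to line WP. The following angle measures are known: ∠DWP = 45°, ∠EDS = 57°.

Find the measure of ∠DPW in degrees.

1. ∠DSE = 45°  [SE∥WP, corresponding at S]
2. ∠DES = 78°  [△DSE]
3. ∠DPW = 78°  [SE∥WP, corresponding at E]

∠DPW = 78°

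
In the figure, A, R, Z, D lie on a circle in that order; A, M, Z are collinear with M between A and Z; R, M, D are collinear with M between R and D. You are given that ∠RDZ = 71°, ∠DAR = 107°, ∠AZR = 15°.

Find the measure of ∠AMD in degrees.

1. ∠DZR = 73°  [cyclic ARZD, opposite ∠A+∠Z]
2. ∠ADR = 15°  [same arc AR]
3. ∠DRZ = 36°  [△RZD]
4. ∠DAZ = 36°  [same arc ZD]
5. ∠AMD = 129°  [△AMD]

∠AMD = 129°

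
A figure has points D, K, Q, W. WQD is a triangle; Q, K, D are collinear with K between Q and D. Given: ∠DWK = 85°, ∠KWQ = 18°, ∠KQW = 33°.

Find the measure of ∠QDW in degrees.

1. ∠QKW = 129°  [△WQK]
2. ∠DKW = 51°  [linear pair at K on QD]
3. ∠KDW = 44°  [△WKD]
4. ∠QDW = 44°  [K on ray DQ]

∠QDW = 44°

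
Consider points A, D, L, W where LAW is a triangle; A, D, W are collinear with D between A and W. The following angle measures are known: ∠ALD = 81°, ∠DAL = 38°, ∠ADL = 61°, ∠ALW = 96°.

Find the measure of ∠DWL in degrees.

∠DWL = 46°

1. ∠LAW = 38°  [D on ray AW]
2. ∠AWL = 46°  [△LAW]
3. ∠DWL = 46°  [D on ray WA]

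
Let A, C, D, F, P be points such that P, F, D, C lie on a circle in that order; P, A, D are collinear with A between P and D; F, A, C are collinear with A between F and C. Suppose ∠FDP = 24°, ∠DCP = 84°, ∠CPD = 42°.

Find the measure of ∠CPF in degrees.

1. ∠FCP = 24°  [same arc PF]
2. ∠CDP = 54°  [△PDC]
3. ∠CFP = 54°  [same arc PC]
4. ∠CPF = 102°  [△PFC]

∠CPF = 102°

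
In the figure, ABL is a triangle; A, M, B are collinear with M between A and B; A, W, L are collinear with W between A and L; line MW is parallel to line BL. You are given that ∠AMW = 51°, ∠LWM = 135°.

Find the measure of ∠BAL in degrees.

∠BAL = 84°

1. ∠AWM = 45°  [linear pair at W on AL]
2. ∠MAW = 84°  [△AMW]
3. ∠BAL = 84°  [M on AB, W on AL]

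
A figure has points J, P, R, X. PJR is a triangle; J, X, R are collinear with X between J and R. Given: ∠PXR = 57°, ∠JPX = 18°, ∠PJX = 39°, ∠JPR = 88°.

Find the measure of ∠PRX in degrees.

1. ∠PJR = 39°  [X on ray JR]
2. ∠JRP = 53°  [△PJR]
3. ∠PRX = 53°  [X on ray RJ]

∠PRX = 53°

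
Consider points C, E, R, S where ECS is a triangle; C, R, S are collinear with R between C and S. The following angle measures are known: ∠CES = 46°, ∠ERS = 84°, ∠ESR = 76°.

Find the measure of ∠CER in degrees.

∠CER = 26°

1. ∠CRE = 96°  [linear pair at R on CS]
2. ∠CSE = 76°  [R on ray SC]
3. ∠ECS = 58°  [△ECS]
4. ∠ECR = 58°  [R on ray CS]
5. ∠CER = 26°  [△ECR]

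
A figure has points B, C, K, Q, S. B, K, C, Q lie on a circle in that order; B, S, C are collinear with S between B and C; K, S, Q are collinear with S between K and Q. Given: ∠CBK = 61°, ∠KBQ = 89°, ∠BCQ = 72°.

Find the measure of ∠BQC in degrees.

1. ∠CQK = 61°  [same arc KC]
2. ∠KCQ = 91°  [cyclic BKCQ, opposite ∠B+∠C]
3. ∠CKQ = 28°  [△KCQ]
4. ∠CBQ = 28°  [same arc CQ]
5. ∠BQC = 80°  [△BCQ]

∠BQC = 80°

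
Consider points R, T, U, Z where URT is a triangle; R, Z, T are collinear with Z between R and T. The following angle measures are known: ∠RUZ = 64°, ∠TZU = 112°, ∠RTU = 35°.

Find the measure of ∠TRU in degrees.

∠TRU = 48°

1. ∠RZU = 68°  [linear pair at Z on RT]
2. ∠URZ = 48°  [△URZ]
3. ∠TRU = 48°  [Z on ray RT]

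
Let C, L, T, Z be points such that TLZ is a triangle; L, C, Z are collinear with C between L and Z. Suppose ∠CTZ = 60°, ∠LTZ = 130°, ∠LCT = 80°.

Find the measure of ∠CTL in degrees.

∠CTL = 70°

1. ∠TCZ = 100°  [linear pair at C on LZ]
2. ∠CZT = 20°  [△TCZ]
3. ∠LZT = 20°  [C on ray ZL]
4. ∠TLZ = 30°  [△TLZ]
5. ∠CLT = 30°  [C on ray LZ]
6. ∠CTL = 70°  [△TLC]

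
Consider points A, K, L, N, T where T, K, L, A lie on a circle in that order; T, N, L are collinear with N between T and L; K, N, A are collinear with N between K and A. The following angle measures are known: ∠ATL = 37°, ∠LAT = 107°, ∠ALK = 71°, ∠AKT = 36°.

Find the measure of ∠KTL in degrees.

1. ∠AKL = 37°  [same arc LA]
2. ∠KAL = 72°  [△KLA]
3. ∠KTL = 72°  [same arc KL]

∠KTL = 72°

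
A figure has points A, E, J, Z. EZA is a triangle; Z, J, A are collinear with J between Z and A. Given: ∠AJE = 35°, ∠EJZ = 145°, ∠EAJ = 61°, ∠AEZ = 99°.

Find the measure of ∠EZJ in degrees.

∠EZJ = 20°

1. ∠EAZ = 61°  [J on ray AZ]
2. ∠AZE = 20°  [△EZA]
3. ∠EZJ = 20°  [J on ray ZA]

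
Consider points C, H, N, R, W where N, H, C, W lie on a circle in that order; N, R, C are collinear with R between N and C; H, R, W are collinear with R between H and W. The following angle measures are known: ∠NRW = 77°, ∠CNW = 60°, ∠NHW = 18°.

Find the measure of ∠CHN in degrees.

1. ∠CRH = 77°  [vertical angles at R]
2. ∠CHW = 60°  [same arc CW]
3. ∠HRN = 103°  [linear pair at R on NC]
4. ∠HCN = 43°  [△HRC]
5. ∠CNH = 59°  [△NRH]
6. ∠CHN = 78°  [△NHC]

∠CHN = 78°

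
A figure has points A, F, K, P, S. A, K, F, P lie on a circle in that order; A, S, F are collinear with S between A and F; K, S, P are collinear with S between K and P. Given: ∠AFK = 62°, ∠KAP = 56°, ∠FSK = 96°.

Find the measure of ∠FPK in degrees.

1. ∠FKP = 22°  [△KSF]
2. ∠KFP = 124°  [cyclic AKFP, opposite ∠A+∠F]
3. ∠FPK = 34°  [△KFP]

∠FPK = 34°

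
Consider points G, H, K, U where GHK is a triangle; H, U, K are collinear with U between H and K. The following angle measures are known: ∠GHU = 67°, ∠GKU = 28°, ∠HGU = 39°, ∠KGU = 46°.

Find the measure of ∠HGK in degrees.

1. ∠GHK = 67°  [U on ray HK]
2. ∠GKH = 28°  [U on ray KH]
3. ∠HGK = 85°  [△GHK]

∠HGK = 85°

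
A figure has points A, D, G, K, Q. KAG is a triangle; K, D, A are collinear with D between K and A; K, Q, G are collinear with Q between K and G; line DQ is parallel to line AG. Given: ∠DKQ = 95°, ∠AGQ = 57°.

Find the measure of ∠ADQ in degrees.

1. ∠AKG = 95°  [D on KA, Q on KG]
2. ∠AGK = 57°  [Q on ray GK]
3. ∠GAK = 28°  [△KAG]
4. ∠KDQ = 28°  [DQ∥AG, corresponding at D]
5. ∠ADQ = 152°  [linear pair at D on KA]

∠ADQ = 152°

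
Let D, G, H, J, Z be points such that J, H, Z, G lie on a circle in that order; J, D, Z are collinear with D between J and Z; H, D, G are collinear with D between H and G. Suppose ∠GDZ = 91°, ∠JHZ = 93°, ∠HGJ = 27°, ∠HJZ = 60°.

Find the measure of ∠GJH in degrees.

1. ∠HDJ = 91°  [vertical angles at D]
2. ∠GHJ = 29°  [△JDH]
3. ∠GJH = 124°  [△JHG]

∠GJH = 124°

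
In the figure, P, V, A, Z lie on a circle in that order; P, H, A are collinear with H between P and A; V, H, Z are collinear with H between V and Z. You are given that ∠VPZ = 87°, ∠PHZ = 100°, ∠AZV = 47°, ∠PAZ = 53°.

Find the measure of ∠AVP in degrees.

∠AVP = 93°

1. ∠VAZ = 93°  [cyclic PVAZ, opposite ∠P+∠A]
2. ∠AHV = 100°  [vertical angles at H]
3. ∠APV = 47°  [same arc VA]
4. ∠AVZ = 40°  [△VAZ]
5. ∠PAV = 40°  [△VHA]
6. ∠AVP = 93°  [△PVA]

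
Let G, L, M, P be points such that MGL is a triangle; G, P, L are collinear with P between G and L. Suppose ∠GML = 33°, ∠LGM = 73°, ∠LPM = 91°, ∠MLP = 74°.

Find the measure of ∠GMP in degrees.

∠GMP = 18°

1. ∠MGP = 73°  [P on ray GL]
2. ∠GPM = 89°  [linear pair at P on GL]
3. ∠GMP = 18°  [△MGP]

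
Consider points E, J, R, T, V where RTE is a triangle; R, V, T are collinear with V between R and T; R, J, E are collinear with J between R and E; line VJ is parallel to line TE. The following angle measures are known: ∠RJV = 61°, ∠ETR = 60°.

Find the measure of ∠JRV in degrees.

1. ∠RET = 61°  [VJ∥TE, corresponding at J]
2. ∠ERT = 59°  [△RTE]
3. ∠JRV = 59°  [V on RT, J on RE]

∠JRV = 59°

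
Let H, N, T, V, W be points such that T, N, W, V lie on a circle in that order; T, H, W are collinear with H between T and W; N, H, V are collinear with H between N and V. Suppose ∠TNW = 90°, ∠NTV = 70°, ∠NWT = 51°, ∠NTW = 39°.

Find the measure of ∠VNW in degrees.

1. ∠NWV = 110°  [cyclic TNWV, opposite ∠T+∠W]
2. ∠NVW = 39°  [same arc NW]
3. ∠VNW = 31°  [△NWV]

∠VNW = 31°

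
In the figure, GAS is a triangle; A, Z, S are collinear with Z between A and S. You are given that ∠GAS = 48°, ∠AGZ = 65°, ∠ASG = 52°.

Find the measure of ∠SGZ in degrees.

1. ∠GAZ = 48°  [Z on ray AS]
2. ∠AZG = 67°  [△GAZ]
3. ∠GSZ = 52°  [Z on ray SA]
4. ∠GZS = 113°  [linear pair at Z on AS]
5. ∠SGZ = 15°  [△GZS]

∠SGZ = 15°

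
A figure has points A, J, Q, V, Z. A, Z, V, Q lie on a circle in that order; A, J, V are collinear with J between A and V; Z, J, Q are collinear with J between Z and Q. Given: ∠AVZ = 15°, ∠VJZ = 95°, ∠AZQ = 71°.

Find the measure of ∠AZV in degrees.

1. ∠AJZ = 85°  [linear pair at J on AV]
2. ∠VAZ = 24°  [△AJZ]
3. ∠AZV = 141°  [△AZV]

∠AZV = 141°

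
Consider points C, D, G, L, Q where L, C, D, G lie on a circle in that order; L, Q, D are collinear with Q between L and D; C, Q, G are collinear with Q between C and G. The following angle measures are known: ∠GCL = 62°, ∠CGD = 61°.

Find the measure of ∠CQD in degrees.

1. ∠CLD = 61°  [same arc CD]
2. ∠CQL = 57°  [△LQC]
3. ∠CQD = 123°  [linear pair at Q on LD]

∠CQD = 123°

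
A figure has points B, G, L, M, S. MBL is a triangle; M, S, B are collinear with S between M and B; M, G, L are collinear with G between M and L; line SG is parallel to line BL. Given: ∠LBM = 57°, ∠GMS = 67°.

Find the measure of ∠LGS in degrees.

1. ∠GSM = 57°  [SG∥BL, corresponding at S]
2. ∠MGS = 56°  [△MSG]
3. ∠LGS = 124°  [linear pair at G on ML]

∠LGS = 124°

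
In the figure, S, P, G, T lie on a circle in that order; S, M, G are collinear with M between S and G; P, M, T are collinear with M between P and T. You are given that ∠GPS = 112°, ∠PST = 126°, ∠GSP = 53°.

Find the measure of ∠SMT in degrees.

1. ∠PGS = 15°  [△SPG]
2. ∠PGT = 54°  [cyclic SPGT, opposite ∠S+∠G]
3. ∠GTP = 53°  [same arc PG]
4. ∠PTS = 15°  [same arc SP]
5. ∠GPT = 73°  [△PGT]
6. ∠GST = 73°  [same arc GT]
7. ∠SMT = 92°  [△SMT]

∠SMT = 92°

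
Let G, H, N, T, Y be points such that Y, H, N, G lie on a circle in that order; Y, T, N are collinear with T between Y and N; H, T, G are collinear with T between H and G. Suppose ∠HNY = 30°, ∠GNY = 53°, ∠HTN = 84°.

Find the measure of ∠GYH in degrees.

1. ∠HGY = 30°  [same arc YH]
2. ∠GHY = 53°  [same arc YG]
3. ∠GYH = 97°  [△YHG]

∠GYH = 97°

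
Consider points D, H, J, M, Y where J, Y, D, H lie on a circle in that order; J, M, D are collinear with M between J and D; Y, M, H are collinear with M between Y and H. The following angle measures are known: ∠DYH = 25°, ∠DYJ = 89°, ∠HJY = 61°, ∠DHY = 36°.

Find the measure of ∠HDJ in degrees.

1. ∠DJH = 25°  [same arc DH]
2. ∠DHJ = 91°  [cyclic JYDH, opposite ∠Y+∠H]
3. ∠HDJ = 64°  [△JDH]

∠HDJ = 64°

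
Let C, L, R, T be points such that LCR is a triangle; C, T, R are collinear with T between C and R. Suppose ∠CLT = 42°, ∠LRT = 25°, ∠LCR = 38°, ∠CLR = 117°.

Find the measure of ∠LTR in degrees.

1. ∠LCT = 38°  [T on ray CR]
2. ∠CTL = 100°  [△LCT]
3. ∠LTR = 80°  [linear pair at T on CR]

∠LTR = 80°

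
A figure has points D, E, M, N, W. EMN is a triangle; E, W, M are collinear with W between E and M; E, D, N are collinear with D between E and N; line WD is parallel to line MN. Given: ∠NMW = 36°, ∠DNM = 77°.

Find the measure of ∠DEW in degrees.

1. ∠EMN = 36°  [W on ray ME]
2. ∠ENM = 77°  [D on ray NE]
3. ∠MEN = 67°  [△EMN]
4. ∠DEW = 67°  [W on EM, D on EN]

∠DEW = 67°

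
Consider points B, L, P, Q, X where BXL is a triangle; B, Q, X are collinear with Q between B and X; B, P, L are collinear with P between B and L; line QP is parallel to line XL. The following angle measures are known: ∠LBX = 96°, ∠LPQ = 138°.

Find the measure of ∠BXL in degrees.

1. ∠PBQ = 96°  [Q on BX, P on BL]
2. ∠BPQ = 42°  [linear pair at P on BL]
3. ∠BQP = 42°  [△BQP]
4. ∠BXL = 42°  [QP∥XL, corresponding at Q]

∠BXL = 42°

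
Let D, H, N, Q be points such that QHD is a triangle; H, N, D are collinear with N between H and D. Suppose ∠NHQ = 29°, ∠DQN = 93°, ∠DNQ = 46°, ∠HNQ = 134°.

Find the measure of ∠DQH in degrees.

∠DQH = 110°

1. ∠DHQ = 29°  [N on ray HD]
2. ∠NDQ = 41°  [△QND]
3. ∠HDQ = 41°  [N on ray DH]
4. ∠DQH = 110°  [△QHD]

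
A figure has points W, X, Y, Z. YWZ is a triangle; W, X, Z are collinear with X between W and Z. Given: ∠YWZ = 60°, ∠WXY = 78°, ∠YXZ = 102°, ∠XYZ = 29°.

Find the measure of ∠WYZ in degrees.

∠WYZ = 71°

1. ∠XZY = 49°  [△YXZ]
2. ∠WZY = 49°  [X on ray ZW]
3. ∠WYZ = 71°  [△YWZ]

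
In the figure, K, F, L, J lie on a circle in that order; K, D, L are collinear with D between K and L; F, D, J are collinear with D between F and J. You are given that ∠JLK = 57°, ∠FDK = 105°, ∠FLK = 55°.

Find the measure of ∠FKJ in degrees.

1. ∠JFK = 57°  [same arc KJ]
2. ∠FJK = 55°  [same arc KF]
3. ∠FKJ = 68°  [△KFJ]

∠FKJ = 68°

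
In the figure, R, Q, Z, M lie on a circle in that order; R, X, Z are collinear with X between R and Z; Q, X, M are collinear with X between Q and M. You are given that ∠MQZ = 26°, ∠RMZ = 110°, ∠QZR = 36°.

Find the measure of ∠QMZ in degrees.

∠QMZ = 74°

1. ∠RQZ = 70°  [cyclic RQZM, opposite ∠Q+∠M]
2. ∠QRZ = 74°  [△RQZ]
3. ∠QMZ = 74°  [same arc QZ]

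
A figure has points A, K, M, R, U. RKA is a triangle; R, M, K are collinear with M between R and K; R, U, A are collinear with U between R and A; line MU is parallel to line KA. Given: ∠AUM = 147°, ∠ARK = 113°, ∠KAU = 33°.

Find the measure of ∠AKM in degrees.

1. ∠KAR = 33°  [U on ray AR]
2. ∠AKR = 34°  [△RKA]
3. ∠AKM = 34°  [M on ray KR]

∠AKM = 34°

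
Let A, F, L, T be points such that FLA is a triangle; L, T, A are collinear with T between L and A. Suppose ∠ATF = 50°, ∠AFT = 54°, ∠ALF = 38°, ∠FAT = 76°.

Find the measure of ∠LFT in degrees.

1. ∠FTL = 130°  [linear pair at T on LA]
2. ∠FLT = 38°  [T on ray LA]
3. ∠LFT = 12°  [△FLT]

∠LFT = 12°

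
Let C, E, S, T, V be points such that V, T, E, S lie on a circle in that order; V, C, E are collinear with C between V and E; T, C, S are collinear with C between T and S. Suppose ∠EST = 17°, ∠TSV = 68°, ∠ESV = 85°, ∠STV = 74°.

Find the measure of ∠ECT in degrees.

1. ∠EVT = 17°  [same arc TE]
2. ∠TCV = 89°  [△VCT]
3. ∠ECT = 91°  [linear pair at C on VE]

∠ECT = 91°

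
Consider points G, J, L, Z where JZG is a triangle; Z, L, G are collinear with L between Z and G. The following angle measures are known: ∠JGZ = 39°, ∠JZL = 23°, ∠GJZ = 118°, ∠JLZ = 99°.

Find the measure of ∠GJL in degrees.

1. ∠JGL = 39°  [L on ray GZ]
2. ∠GLJ = 81°  [linear pair at L on ZG]
3. ∠GJL = 60°  [△JLG]

∠GJL = 60°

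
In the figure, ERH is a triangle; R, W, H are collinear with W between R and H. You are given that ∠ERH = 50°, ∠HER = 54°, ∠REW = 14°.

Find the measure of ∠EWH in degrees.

1. ∠ERW = 50°  [W on ray RH]
2. ∠EWR = 116°  [△ERW]
3. ∠EWH = 64°  [linear pair at W on RH]

∠EWH = 64°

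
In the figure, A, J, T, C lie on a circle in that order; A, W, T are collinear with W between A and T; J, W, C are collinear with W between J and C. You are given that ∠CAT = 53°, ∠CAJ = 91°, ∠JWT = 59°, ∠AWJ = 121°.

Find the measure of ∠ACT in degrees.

∠ACT = 106°

1. ∠CJT = 53°  [same arc TC]
2. ∠CTJ = 89°  [cyclic AJTC, opposite ∠A+∠T]
3. ∠CWT = 121°  [vertical angles at W]
4. ∠JCT = 38°  [△JTC]
5. ∠ATC = 21°  [△TWC]
6. ∠ACT = 106°  [△ATC]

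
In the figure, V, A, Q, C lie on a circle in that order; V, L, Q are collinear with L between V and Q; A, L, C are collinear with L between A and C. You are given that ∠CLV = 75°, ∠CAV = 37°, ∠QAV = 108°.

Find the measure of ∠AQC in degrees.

∠AQC = 71°

1. ∠CLQ = 105°  [linear pair at L on VQ]
2. ∠CQV = 37°  [same arc VC]
3. ∠QCV = 72°  [cyclic VAQC, opposite ∠A+∠C]
4. ∠ACQ = 38°  [△QLC]
5. ∠CVQ = 71°  [△VQC]
6. ∠CAQ = 71°  [same arc QC]
7. ∠AQC = 71°  [△AQC]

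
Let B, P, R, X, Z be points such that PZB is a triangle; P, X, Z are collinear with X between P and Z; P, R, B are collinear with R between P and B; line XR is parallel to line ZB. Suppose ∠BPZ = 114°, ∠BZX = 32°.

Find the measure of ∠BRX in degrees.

∠BRX = 146°

1. ∠BZP = 32°  [X on ray ZP]
2. ∠PBZ = 34°  [△PZB]
3. ∠PRX = 34°  [XR∥ZB, corresponding at R]
4. ∠BRX = 146°  [linear pair at R on PB]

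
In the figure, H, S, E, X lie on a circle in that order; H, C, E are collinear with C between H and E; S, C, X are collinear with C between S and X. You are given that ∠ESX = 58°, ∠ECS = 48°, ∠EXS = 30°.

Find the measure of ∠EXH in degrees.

1. ∠HES = 74°  [△SCE]
2. ∠EHS = 30°  [same arc SE]
3. ∠ESH = 76°  [△HSE]
4. ∠EXH = 104°  [cyclic HSEX, opposite ∠S+∠X]

∠EXH = 104°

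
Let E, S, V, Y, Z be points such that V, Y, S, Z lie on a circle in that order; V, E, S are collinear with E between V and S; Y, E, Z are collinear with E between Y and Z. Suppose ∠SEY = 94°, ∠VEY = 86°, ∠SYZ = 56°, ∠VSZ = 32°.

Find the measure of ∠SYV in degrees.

∠SYV = 88°

1. ∠SVZ = 56°  [same arc SZ]
2. ∠SZV = 92°  [△VSZ]
3. ∠SYV = 88°  [cyclic VYSZ, opposite ∠Y+∠Z]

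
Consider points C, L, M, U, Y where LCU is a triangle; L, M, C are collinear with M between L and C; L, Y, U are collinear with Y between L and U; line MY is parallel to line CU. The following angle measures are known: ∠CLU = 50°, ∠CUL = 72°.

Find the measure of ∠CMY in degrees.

1. ∠LCU = 58°  [△LCU]
2. ∠LMY = 58°  [MY∥CU, corresponding at M]
3. ∠CMY = 122°  [linear pair at M on LC]

∠CMY = 122°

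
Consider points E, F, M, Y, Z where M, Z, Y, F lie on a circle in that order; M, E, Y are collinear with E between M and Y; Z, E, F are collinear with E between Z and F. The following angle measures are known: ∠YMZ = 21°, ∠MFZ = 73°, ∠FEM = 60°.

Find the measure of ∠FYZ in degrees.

1. ∠YFZ = 21°  [same arc ZY]
2. ∠MYZ = 73°  [same arc MZ]
3. ∠YEZ = 60°  [vertical angles at E]
4. ∠FZY = 47°  [△ZEY]
5. ∠FYZ = 112°  [△ZYF]

∠FYZ = 112°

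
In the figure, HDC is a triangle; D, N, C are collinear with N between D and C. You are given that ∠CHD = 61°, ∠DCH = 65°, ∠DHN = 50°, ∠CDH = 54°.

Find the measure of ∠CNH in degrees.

∠CNH = 104°

1. ∠HDN = 54°  [N on ray DC]
2. ∠DNH = 76°  [△HDN]
3. ∠CNH = 104°  [linear pair at N on DC]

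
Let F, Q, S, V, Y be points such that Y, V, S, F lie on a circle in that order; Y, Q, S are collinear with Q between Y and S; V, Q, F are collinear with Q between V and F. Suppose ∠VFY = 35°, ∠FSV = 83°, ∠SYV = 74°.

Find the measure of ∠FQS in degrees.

∠FQS = 58°

1. ∠FYV = 97°  [cyclic YVSF, opposite ∠Y+∠S]
2. ∠SFV = 74°  [same arc VS]
3. ∠FVY = 48°  [△YVF]
4. ∠FSY = 48°  [same arc YF]
5. ∠FQS = 58°  [△SQF]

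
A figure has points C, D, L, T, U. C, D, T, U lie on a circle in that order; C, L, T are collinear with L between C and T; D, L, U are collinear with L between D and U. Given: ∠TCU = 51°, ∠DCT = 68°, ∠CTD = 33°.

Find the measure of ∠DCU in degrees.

1. ∠TDU = 51°  [same arc TU]
2. ∠DUT = 68°  [same arc DT]
3. ∠DTU = 61°  [△DTU]
4. ∠DCU = 119°  [cyclic CDTU, opposite ∠C+∠T]

∠DCU = 119°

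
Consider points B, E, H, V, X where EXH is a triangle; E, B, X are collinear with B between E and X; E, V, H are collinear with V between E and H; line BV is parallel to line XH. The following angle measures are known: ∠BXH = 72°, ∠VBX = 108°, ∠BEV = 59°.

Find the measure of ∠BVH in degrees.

∠BVH = 131°

1. ∠EBV = 72°  [linear pair at B on EX]
2. ∠BVE = 49°  [△EBV]
3. ∠BVH = 131°  [linear pair at V on EH]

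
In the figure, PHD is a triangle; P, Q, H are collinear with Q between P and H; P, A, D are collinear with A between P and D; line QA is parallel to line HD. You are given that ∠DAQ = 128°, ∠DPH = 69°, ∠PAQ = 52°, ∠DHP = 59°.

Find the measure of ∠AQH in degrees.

1. ∠APQ = 69°  [Q on PH, A on PD]
2. ∠AQP = 59°  [△PQA]
3. ∠AQH = 121°  [linear pair at Q on PH]

∠AQH = 121°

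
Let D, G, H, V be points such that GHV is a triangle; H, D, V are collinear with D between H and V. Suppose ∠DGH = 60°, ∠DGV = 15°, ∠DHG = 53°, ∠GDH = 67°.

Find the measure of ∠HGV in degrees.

∠HGV = 75°

1. ∠GHV = 53°  [D on ray HV]
2. ∠GDV = 113°  [linear pair at D on HV]
3. ∠DVG = 52°  [△GDV]
4. ∠GVH = 52°  [D on ray VH]
5. ∠HGV = 75°  [△GHV]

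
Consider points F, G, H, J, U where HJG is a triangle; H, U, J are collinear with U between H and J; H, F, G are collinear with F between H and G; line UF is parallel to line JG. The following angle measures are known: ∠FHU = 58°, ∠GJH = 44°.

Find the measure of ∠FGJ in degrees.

∠FGJ = 78°

1. ∠GHJ = 58°  [U on HJ, F on HG]
2. ∠HGJ = 78°  [△HJG]
3. ∠FGJ = 78°  [F on ray GH]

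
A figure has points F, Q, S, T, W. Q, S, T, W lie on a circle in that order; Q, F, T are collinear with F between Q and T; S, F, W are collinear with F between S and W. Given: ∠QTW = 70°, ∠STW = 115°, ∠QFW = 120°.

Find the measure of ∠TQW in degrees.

1. ∠QSW = 70°  [same arc QW]
2. ∠SQW = 65°  [cyclic QSTW, opposite ∠Q+∠T]
3. ∠QWS = 45°  [△QSW]
4. ∠TQW = 15°  [△QFW]

∠TQW = 15°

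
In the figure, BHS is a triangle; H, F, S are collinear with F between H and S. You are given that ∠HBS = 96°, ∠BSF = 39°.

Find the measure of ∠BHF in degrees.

∠BHF = 45°

1. ∠BSH = 39°  [F on ray SH]
2. ∠BHS = 45°  [△BHS]
3. ∠BHF = 45°  [F on ray HS]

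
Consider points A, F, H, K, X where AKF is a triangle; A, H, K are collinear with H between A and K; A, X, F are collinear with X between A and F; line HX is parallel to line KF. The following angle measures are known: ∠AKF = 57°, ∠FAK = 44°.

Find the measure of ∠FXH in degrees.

∠FXH = 101°

1. ∠AFK = 79°  [△AKF]
2. ∠AXH = 79°  [HX∥KF, corresponding at X]
3. ∠FXH = 101°  [linear pair at X on AF]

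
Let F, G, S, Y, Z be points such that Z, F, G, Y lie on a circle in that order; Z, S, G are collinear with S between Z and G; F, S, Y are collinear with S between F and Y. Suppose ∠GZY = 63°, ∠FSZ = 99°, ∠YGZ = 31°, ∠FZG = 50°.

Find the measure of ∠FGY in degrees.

∠FGY = 67°

1. ∠GFY = 63°  [same arc GY]
2. ∠GSY = 99°  [vertical angles at S]
3. ∠FYG = 50°  [△GSY]
4. ∠FGY = 67°  [△FGY]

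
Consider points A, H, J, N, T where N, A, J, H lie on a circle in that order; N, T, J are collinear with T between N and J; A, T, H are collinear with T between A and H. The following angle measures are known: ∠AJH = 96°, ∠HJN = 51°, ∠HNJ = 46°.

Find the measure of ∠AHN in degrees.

∠AHN = 45°

1. ∠ANH = 84°  [cyclic NAJH, opposite ∠N+∠J]
2. ∠HAN = 51°  [same arc NH]
3. ∠AHN = 45°  [△NAH]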